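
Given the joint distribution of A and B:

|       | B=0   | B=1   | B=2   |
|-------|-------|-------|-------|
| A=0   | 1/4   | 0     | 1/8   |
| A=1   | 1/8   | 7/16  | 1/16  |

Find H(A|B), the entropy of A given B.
Marginal P(B) (column sums):
  P(B=0) = 1/4 + 1/8 = 3/8
  P(B=1) = 0 + 7/16 = 7/16
  P(B=2) = 1/8 + 1/16 = 3/16

H(A|B) = -Σ P(A,B)·log₂ P(A|B), where P(A|B) = P(A,B) / P(B)
  (cells with P(A,B) = 0 contribute 0)
  (A=0,B=0): P(A|B) = (1/4)/(3/8) = 2/3;  -(1/4)·log₂(2/3) = 0.1462
  (A=0,B=2): P(A|B) = (1/8)/(3/16) = 2/3;  -(1/8)·log₂(2/3) = 0.0731
  (A=1,B=0): P(A|B) = (1/8)/(3/8) = 1/3;  -(1/8)·log₂(1/3) = 0.1981
  (A=1,B=1): P(A|B) = (7/16)/(7/16) = 1;  -(7/16)·log₂(1) = 0.0000
  (A=1,B=2): P(A|B) = (1/16)/(3/16) = 1/3;  -(1/16)·log₂(1/3) = 0.0991
H(A|B) = 0.1462 + 0.0731 + 0.1981 + 0.0000 + 0.0991
  = 0.5165 bits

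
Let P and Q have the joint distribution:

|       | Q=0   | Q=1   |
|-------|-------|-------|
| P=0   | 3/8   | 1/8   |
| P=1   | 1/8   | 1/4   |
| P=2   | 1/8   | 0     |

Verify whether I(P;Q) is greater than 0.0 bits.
Marginal P(P) (row sums):
  P(P=0) = 3/8 + 1/8 = 1/2
  P(P=1) = 1/8 + 1/4 = 3/8
  P(P=2) = 1/8 + 0 = 1/8
Marginal P(Q) (column sums):
  P(Q=0) = 3/8 + 1/8 + 1/8 = 5/8
  P(Q=1) = 1/8 + 1/4 + 0 = 3/8

H(P) = -[(1/2)·log₂(1/2) + (3/8)·log₂(3/8) + (1/8)·log₂(1/8)]
  = 0.5000 + 0.5306 + 0.3750
  = 1.4056 bits
H(Q) = -[(5/8)·log₂(5/8) + (3/8)·log₂(3/8)]
  = 0.4238 + 0.5306
  = 0.9544 bits
H(P,Q) = -[(3/8)·log₂(3/8) + (1/8)·log₂(1/8) + (1/8)·log₂(1/8) + (1/4)·log₂(1/4) + (1/8)·log₂(1/8)]
  = 0.5306 + 0.3750 + 0.3750 + 0.5000 + 0.3750
  = 2.1556 bits

I(P;Q) = H(P) + H(Q) - H(P,Q)
  = 1.4056 + 0.9544 - 2.1556
  = 0.2044 bits

Yes. I(P;Q) = 0.2044 bits, which is > 0.0 bits.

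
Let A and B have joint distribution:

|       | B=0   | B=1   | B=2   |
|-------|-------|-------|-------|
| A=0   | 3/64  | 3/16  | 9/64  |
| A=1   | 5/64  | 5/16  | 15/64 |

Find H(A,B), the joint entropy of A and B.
H(A,B) = -Σ P(A,B) log₂ P(A,B), summed over the non-zero cells:
H(A,B) = -[(3/64)·log₂(3/64) + (3/16)·log₂(3/16) + (9/64)·log₂(9/64) + (5/64)·log₂(5/64) + (5/16)·log₂(5/16) + (15/64)·log₂(15/64)]
  = 0.2070 + 0.4528 + 0.3980 + 0.2873 + 0.5244 + 0.4906
  = 2.3601 bits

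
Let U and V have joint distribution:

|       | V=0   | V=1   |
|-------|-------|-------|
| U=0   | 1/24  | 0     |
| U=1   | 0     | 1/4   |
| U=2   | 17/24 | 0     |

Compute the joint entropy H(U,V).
H(U,V) = -Σ P(U,V) log₂ P(U,V), summed over the non-zero cells:
H(U,V) = -[(1/24)·log₂(1/24) + (1/4)·log₂(1/4) + (17/24)·log₂(17/24)]
  = 0.1910 + 0.5000 + 0.3524
  = 1.0434 bits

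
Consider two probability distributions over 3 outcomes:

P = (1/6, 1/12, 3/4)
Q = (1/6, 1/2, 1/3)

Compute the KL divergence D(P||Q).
D(P||Q) = Σ P(i) log₂(P(i)/Q(i))
  i=0: (1/6) × log₂((1/6)/(1/6)) = (1/6) × log₂(1) = 0.0000
  i=1: (1/12) × log₂((1/12)/(1/2)) = (1/12) × log₂(1/6) = -0.2154
  i=2: (3/4) × log₂((3/4)/(1/3)) = (3/4) × log₂(9/4) = 0.8774
D(P||Q) = 0.0000 - 0.2154 + 0.8774
  = 0.6620 bits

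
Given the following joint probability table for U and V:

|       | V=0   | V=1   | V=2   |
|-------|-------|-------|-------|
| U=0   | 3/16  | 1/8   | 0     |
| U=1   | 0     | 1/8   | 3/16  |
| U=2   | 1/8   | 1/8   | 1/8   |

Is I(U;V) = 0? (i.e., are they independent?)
Marginal P(U) (row sums):
  P(U=0) = 3/16 + 1/8 + 0 = 5/16
  P(U=1) = 0 + 1/8 + 3/16 = 5/16
  P(U=2) = 1/8 + 1/8 + 1/8 = 3/8
Marginal P(V) (column sums):
  P(V=0) = 3/16 + 0 + 1/8 = 5/16
  P(V=1) = 1/8 + 1/8 + 1/8 = 3/8
  P(V=2) = 0 + 3/16 + 1/8 = 5/16

U and V are independent iff P(U=i,V=j) = P(U=i)·P(V=j) for every cell.
  P(U=0)·P(V=0) = 5/16 × 5/16 = 25/256, but P(U=0,V=0) = 3/16 ✗

No, U and V are not independent. Quantitatively, I(U;V) > 0:

H(U) = -[(5/16)·log₂(5/16) + (5/16)·log₂(5/16) + (3/8)·log₂(3/8)]
  = 0.5244 + 0.5244 + 0.5306
  = 1.5794 bits
H(V) = -[(5/16)·log₂(5/16) + (3/8)·log₂(3/8) + (5/16)·log₂(5/16)]
  = 0.5244 + 0.5306 + 0.5244
  = 1.5794 bits
H(U,V) = -[(3/16)·log₂(3/16) + (1/8)·log₂(1/8) + (1/8)·log₂(1/8) + (3/16)·log₂(3/16) + (1/8)·log₂(1/8) + (1/8)·log₂(1/8) + (1/8)·log₂(1/8)]
  = 0.4528 + 0.3750 + 0.3750 + 0.4528 + 0.3750 + 0.3750 + 0.3750
  = 2.7806 bits
I(U;V) = H(U) + H(V) - H(U,V) = 1.5794 + 1.5794 - 2.7806 = 0.3782 bits > 0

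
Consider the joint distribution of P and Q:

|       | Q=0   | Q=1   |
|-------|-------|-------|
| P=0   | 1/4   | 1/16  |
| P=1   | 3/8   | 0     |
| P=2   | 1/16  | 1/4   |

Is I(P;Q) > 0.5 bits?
Marginal P(P) (row sums):
  P(P=0) = 1/4 + 1/16 = 5/16
  P(P=1) = 3/8 + 0 = 3/8
  P(P=2) = 1/16 + 1/4 = 5/16
Marginal P(Q) (column sums):
  P(Q=0) = 1/4 + 3/8 + 1/16 = 11/16
  P(Q=1) = 1/16 + 0 + 1/4 = 5/16

H(P) = -[(5/16)·log₂(5/16) + (3/8)·log₂(3/8) + (5/16)·log₂(5/16)]
  = 0.5244 + 0.5306 + 0.5244
  = 1.5794 bits
H(Q) = -[(11/16)·log₂(11/16) + (5/16)·log₂(5/16)]
  = 0.3716 + 0.5244
  = 0.8960 bits
H(P,Q) = -[(1/4)·log₂(1/4) + (1/16)·log₂(1/16) + (3/8)·log₂(3/8) + (1/16)·log₂(1/16) + (1/4)·log₂(1/4)]
  = 0.5000 + 0.2500 + 0.5306 + 0.2500 + 0.5000
  = 2.0306 bits

I(P;Q) = H(P) + H(Q) - H(P,Q)
  = 1.5794 + 0.8960 - 2.0306
  = 0.4448 bits

No. I(P;Q) = 0.4448 bits, which is ≤ 0.5 bits.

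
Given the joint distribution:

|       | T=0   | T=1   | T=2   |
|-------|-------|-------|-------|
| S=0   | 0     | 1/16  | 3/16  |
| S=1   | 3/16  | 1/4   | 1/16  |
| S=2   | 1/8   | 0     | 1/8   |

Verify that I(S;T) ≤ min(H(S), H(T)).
Marginal P(S) (row sums):
  P(S=0) = 0 + 1/16 + 3/16 = 1/4
  P(S=1) = 3/16 + 1/4 + 1/16 = 1/2
  P(S=2) = 1/8 + 0 + 1/8 = 1/4
Marginal P(T) (column sums):
  P(T=0) = 0 + 3/16 + 1/8 = 5/16
  P(T=1) = 1/16 + 1/4 + 0 = 5/16
  P(T=2) = 3/16 + 1/16 + 1/8 = 3/8

H(S) = -[(1/4)·log₂(1/4) + (1/2)·log₂(1/2) + (1/4)·log₂(1/4)]
  = 0.5000 + 0.5000 + 0.5000
  = 1.5000 bits
H(T) = -[(5/16)·log₂(5/16) + (5/16)·log₂(5/16) + (3/8)·log₂(3/8)]
  = 0.5244 + 0.5244 + 0.5306
  = 1.5794 bits
H(S,T) = -[(1/16)·log₂(1/16) + (3/16)·log₂(3/16) + (3/16)·log₂(3/16) + (1/4)·log₂(1/4) + (1/16)·log₂(1/16) + (1/8)·log₂(1/8) + (1/8)·log₂(1/8)]
  = 0.2500 + 0.4528 + 0.4528 + 0.5000 + 0.2500 + 0.3750 + 0.3750
  = 2.6556 bits

I(S;T) = H(S) + H(T) - H(S,T)
  = 1.5000 + 1.5794 - 2.6556
  = 0.4238 bits

min(H(S), H(T)) = min(1.5000, 1.5794) = 1.5000 bits
Since 0.4238 ≤ 1.5000, the bound is satisfied ✓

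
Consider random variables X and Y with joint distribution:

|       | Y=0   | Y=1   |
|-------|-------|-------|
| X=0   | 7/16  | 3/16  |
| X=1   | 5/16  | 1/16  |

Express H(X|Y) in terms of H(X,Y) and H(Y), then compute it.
H(X|Y) = H(X,Y) - H(Y)

Marginal P(Y) (column sums):
  P(Y=0) = 7/16 + 5/16 = 3/4
  P(Y=1) = 3/16 + 1/16 = 1/4

H(X,Y) = -[(7/16)·log₂(7/16) + (3/16)·log₂(3/16) + (5/16)·log₂(5/16) + (1/16)·log₂(1/16)]
  = 0.5218 + 0.4528 + 0.5244 + 0.2500
  = 1.7490 bits
H(Y) = -[(3/4)·log₂(3/4) + (1/4)·log₂(1/4)]
  = 0.3113 + 0.5000
  = 0.8113 bits

H(X|Y) = 1.7490 - 0.8113 = 0.9377 bits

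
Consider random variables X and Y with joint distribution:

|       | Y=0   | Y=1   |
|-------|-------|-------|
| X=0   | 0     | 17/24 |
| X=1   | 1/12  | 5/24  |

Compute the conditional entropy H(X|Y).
Marginal P(Y) (column sums):
  P(Y=0) = 0 + 1/12 = 1/12
  P(Y=1) = 17/24 + 5/24 = 11/12

H(X|Y) = -Σ P(X,Y)·log₂ P(X|Y), where P(X|Y) = P(X,Y) / P(Y)
  (cells with P(X,Y) = 0 contribute 0)
  (X=0,Y=1): P(X|Y) = (17/24)/(11/12) = 17/22;  -(17/24)·log₂(17/22) = 0.2635
  (X=1,Y=0): P(X|Y) = (1/12)/(1/12) = 1;  -(1/12)·log₂(1) = 0.0000
  (X=1,Y=1): P(X|Y) = (5/24)/(11/12) = 5/22;  -(5/24)·log₂(5/22) = 0.4453
H(X|Y) = 0.2635 + 0.0000 + 0.4453
  = 0.7088 bits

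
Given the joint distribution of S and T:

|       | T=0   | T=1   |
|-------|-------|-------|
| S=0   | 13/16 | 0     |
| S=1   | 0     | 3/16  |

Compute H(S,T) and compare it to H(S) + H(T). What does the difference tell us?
Marginal P(S) (row sums):
  P(S=0) = 13/16 + 0 = 13/16
  P(S=1) = 0 + 3/16 = 3/16
Marginal P(T) (column sums):
  P(T=0) = 13/16 + 0 = 13/16
  P(T=1) = 0 + 3/16 = 3/16

H(S,T) = -[(13/16)·log₂(13/16) + (3/16)·log₂(3/16)]
  = 0.2434 + 0.4528
  = 0.6962 bits
H(S) = -[(13/16)·log₂(13/16) + (3/16)·log₂(3/16)]
  = 0.2434 + 0.4528
  = 0.6962 bits
H(T) = -[(13/16)·log₂(13/16) + (3/16)·log₂(3/16)]
  = 0.2434 + 0.4528
  = 0.6962 bits

H(S) + H(T) = 0.6962 + 0.6962 = 1.3924 bits
Difference: H(S) + H(T) - H(S,T) = 1.3924 - 0.6962 = 0.6962 bits = I(S;T)

The difference is the mutual information; it is positive here, so S and T are dependent (knowing one reduces uncertainty about the other by 0.6962 bits).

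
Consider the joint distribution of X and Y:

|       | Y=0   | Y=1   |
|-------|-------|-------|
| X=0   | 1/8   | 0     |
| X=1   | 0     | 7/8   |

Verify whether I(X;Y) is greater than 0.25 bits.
Marginal P(X) (row sums):
  P(X=0) = 1/8 + 0 = 1/8
  P(X=1) = 0 + 7/8 = 7/8
Marginal P(Y) (column sums):
  P(Y=0) = 1/8 + 0 = 1/8
  P(Y=1) = 0 + 7/8 = 7/8

H(X) = -[(1/8)·log₂(1/8) + (7/8)·log₂(7/8)]
  = 0.3750 + 0.1686
  = 0.5436 bits
H(Y) = -[(1/8)·log₂(1/8) + (7/8)·log₂(7/8)]
  = 0.3750 + 0.1686
  = 0.5436 bits
H(X,Y) = -[(1/8)·log₂(1/8) + (7/8)·log₂(7/8)]
  = 0.3750 + 0.1686
  = 0.5436 bits

I(X;Y) = H(X) + H(Y) - H(X,Y)
  = 0.5436 + 0.5436 - 0.5436
  = 0.5436 bits

Yes. I(X;Y) = 0.5436 bits, which is > 0.25 bits.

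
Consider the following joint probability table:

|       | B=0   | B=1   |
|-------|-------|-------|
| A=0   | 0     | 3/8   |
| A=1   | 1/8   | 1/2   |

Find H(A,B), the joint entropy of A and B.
H(A,B) = -Σ P(A,B) log₂ P(A,B), summed over the non-zero cells:
H(A,B) = -[(3/8)·log₂(3/8) + (1/8)·log₂(1/8) + (1/2)·log₂(1/2)]
  = 0.5306 + 0.3750 + 0.5000
  = 1.4056 bits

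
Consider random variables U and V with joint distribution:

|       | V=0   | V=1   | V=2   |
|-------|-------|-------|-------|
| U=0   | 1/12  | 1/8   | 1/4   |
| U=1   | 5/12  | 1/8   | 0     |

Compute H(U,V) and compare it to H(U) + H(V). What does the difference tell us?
Marginal P(U) (row sums):
  P(U=0) = 1/12 + 1/8 + 1/4 = 11/24
  P(U=1) = 5/12 + 1/8 + 0 = 13/24
Marginal P(V) (column sums):
  P(V=0) = 1/12 + 5/12 = 1/2
  P(V=1) = 1/8 + 1/8 = 1/4
  P(V=2) = 1/4 + 0 = 1/4

H(U,V) = -[(1/12)·log₂(1/12) + (1/8)·log₂(1/8) + (1/4)·log₂(1/4) + (5/12)·log₂(5/12) + (1/8)·log₂(1/8)]
  = 0.2987 + 0.3750 + 0.5000 + 0.5263 + 0.3750
  = 2.0750 bits
H(U) = -[(11/24)·log₂(11/24) + (13/24)·log₂(13/24)]
  = 0.5159 + 0.4791
  = 0.9950 bits
H(V) = -[(1/2)·log₂(1/2) + (1/4)·log₂(1/4) + (1/4)·log₂(1/4)]
  = 0.5000 + 0.5000 + 0.5000
  = 1.5000 bits

H(U) + H(V) = 0.9950 + 1.5000 = 2.4950 bits
Difference: H(U) + H(V) - H(U,V) = 2.4950 - 2.0750 = 0.4200 bits = I(U;V)

The difference is the mutual information; it is positive here, so U and V are dependent (knowing one reduces uncertainty about the other by 0.4200 bits).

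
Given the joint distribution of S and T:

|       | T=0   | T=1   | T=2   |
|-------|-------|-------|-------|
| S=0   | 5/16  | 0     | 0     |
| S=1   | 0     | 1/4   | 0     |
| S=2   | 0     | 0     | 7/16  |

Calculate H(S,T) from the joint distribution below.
H(S,T) = -Σ P(S,T) log₂ P(S,T), summed over the non-zero cells:
H(S,T) = -[(5/16)·log₂(5/16) + (1/4)·log₂(1/4) + (7/16)·log₂(7/16)]
  = 0.5244 + 0.5000 + 0.5218
  = 1.5462 bits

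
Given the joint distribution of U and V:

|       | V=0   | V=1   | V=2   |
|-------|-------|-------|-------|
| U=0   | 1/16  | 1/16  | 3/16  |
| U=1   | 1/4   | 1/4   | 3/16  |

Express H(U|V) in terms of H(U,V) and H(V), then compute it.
H(U|V) = H(U,V) - H(V)

Marginal P(V) (column sums):
  P(V=0) = 1/16 + 1/4 = 5/16
  P(V=1) = 1/16 + 1/4 = 5/16
  P(V=2) = 3/16 + 3/16 = 3/8

H(U,V) = -[(1/16)·log₂(1/16) + (1/16)·log₂(1/16) + (3/16)·log₂(3/16) + (1/4)·log₂(1/4) + (1/4)·log₂(1/4) + (3/16)·log₂(3/16)]
  = 0.2500 + 0.2500 + 0.4528 + 0.5000 + 0.5000 + 0.4528
  = 2.4056 bits
H(V) = -[(5/16)·log₂(5/16) + (5/16)·log₂(5/16) + (3/8)·log₂(3/8)]
  = 0.5244 + 0.5244 + 0.5306
  = 1.5794 bits

H(U|V) = 2.4056 - 1.5794 = 0.8262 bits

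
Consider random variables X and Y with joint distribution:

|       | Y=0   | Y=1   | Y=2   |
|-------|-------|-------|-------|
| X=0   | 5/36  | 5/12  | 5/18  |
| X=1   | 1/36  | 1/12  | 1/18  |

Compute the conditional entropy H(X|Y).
Marginal P(Y) (column sums):
  P(Y=0) = 5/36 + 1/36 = 1/6
  P(Y=1) = 5/12 + 1/12 = 1/2
  P(Y=2) = 5/18 + 1/18 = 1/3

H(X|Y) = -Σ P(X,Y)·log₂ P(X|Y), where P(X|Y) = P(X,Y) / P(Y)
  (X=0,Y=0): P(X|Y) = (5/36)/(1/6) = 5/6;  -(5/36)·log₂(5/6) = 0.0365
  (X=0,Y=1): P(X|Y) = (5/12)/(1/2) = 5/6;  -(5/12)·log₂(5/6) = 0.1096
  (X=0,Y=2): P(X|Y) = (5/18)/(1/3) = 5/6;  -(5/18)·log₂(5/6) = 0.0731
  (X=1,Y=0): P(X|Y) = (1/36)/(1/6) = 1/6;  -(1/36)·log₂(1/6) = 0.0718
  (X=1,Y=1): P(X|Y) = (1/12)/(1/2) = 1/6;  -(1/12)·log₂(1/6) = 0.2154
  (X=1,Y=2): P(X|Y) = (1/18)/(1/3) = 1/6;  -(1/18)·log₂(1/6) = 0.1436
H(X|Y) = 0.0365 + 0.1096 + 0.0731 + 0.0718 + 0.2154 + 0.1436
  = 0.6500 bits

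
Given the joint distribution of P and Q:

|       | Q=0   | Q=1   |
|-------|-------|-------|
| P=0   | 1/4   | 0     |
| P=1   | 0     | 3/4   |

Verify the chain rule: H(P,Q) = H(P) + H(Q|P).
Left side:
H(P,Q) = -[(1/4)·log₂(1/4) + (3/4)·log₂(3/4)]
  = 0.5000 + 0.3113
  = 0.8113 bits

Right side:
Marginal P(P) (row sums):
  P(P=0) = 1/4 + 0 = 1/4
  P(P=1) = 0 + 3/4 = 3/4
H(P) = -[(1/4)·log₂(1/4) + (3/4)·log₂(3/4)]
  = 0.5000 + 0.3113
  = 0.8113 bits
H(Q|P) = -Σ P(P,Q)·log₂ P(Q|P), where P(Q|P) = P(P,Q) / P(P)
  (cells with P(P,Q) = 0 contribute 0)
  (P=0,Q=0): P(Q|P) = (1/4)/(1/4) = 1;  -(1/4)·log₂(1) = 0.0000
  (P=1,Q=1): P(Q|P) = (3/4)/(3/4) = 1;  -(3/4)·log₂(1) = 0.0000
H(Q|P) = 0.0000 + 0.0000
  = 0.0000 bits
H(P) + H(Q|P) = 0.8113 + 0.0000 = 0.8113 bits

Both sides equal 0.8113 bits, so the chain rule holds ✓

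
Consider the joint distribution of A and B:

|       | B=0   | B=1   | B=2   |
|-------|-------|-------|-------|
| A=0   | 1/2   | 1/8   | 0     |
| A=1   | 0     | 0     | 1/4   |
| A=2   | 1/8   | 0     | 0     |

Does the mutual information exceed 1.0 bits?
Marginal P(A) (row sums):
  P(A=0) = 1/2 + 1/8 + 0 = 5/8
  P(A=1) = 0 + 0 + 1/4 = 1/4
  P(A=2) = 1/8 + 0 + 0 = 1/8
Marginal P(B) (column sums):
  P(B=0) = 1/2 + 0 + 1/8 = 5/8
  P(B=1) = 1/8 + 0 + 0 = 1/8
  P(B=2) = 0 + 1/4 + 0 = 1/4

H(A) = -[(5/8)·log₂(5/8) + (1/4)·log₂(1/4) + (1/8)·log₂(1/8)]
  = 0.4238 + 0.5000 + 0.3750
  = 1.2988 bits
H(B) = -[(5/8)·log₂(5/8) + (1/8)·log₂(1/8) + (1/4)·log₂(1/4)]
  = 0.4238 + 0.3750 + 0.5000
  = 1.2988 bits
H(A,B) = -[(1/2)·log₂(1/2) + (1/8)·log₂(1/8) + (1/4)·log₂(1/4) + (1/8)·log₂(1/8)]
  = 0.5000 + 0.3750 + 0.5000 + 0.3750
  = 1.7500 bits

I(A;B) = H(A) + H(B) - H(A,B)
  = 1.2988 + 1.2988 - 1.7500
  = 0.8476 bits

No. I(A;B) = 0.8476 bits, which is ≤ 1.0 bits.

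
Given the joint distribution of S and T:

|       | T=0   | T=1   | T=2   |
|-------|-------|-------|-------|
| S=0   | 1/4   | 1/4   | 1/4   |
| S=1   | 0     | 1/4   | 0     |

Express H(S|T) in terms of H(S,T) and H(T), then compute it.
H(S|T) = H(S,T) - H(T)

Marginal P(T) (column sums):
  P(T=0) = 1/4 + 0 = 1/4
  P(T=1) = 1/4 + 1/4 = 1/2
  P(T=2) = 1/4 + 0 = 1/4

H(S,T) = -[(1/4)·log₂(1/4) + (1/4)·log₂(1/4) + (1/4)·log₂(1/4) + (1/4)·log₂(1/4)]
  = 0.5000 + 0.5000 + 0.5000 + 0.5000
  = 2.0000 bits
H(T) = -[(1/4)·log₂(1/4) + (1/2)·log₂(1/2) + (1/4)·log₂(1/4)]
  = 0.5000 + 0.5000 + 0.5000
  = 1.5000 bits

H(S|T) = 2.0000 - 1.5000 = 0.5000 bits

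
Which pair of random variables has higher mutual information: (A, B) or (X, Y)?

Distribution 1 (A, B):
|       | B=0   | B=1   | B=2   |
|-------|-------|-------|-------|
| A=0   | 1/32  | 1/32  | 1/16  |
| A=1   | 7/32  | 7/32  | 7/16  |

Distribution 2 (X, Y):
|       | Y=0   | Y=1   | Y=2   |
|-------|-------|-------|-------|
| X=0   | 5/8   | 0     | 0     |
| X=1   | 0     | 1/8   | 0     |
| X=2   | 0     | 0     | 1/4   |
Distribution 1 (A, B):
Marginal P(A) (row sums):
  P(A=0) = 1/32 + 1/32 + 1/16 = 1/8
  P(A=1) = 7/32 + 7/32 + 7/16 = 7/8
Marginal P(B) (column sums):
  P(B=0) = 1/32 + 7/32 = 1/4
  P(B=1) = 1/32 + 7/32 = 1/4
  P(B=2) = 1/16 + 7/16 = 1/2

H(A) = -[(1/8)·log₂(1/8) + (7/8)·log₂(7/8)]
  = 0.3750 + 0.1686
  = 0.5436 bits
H(B) = -[(1/4)·log₂(1/4) + (1/4)·log₂(1/4) + (1/2)·log₂(1/2)]
  = 0.5000 + 0.5000 + 0.5000
  = 1.5000 bits
H(A,B) = -[(1/32)·log₂(1/32) + (1/32)·log₂(1/32) + (1/16)·log₂(1/16) + (7/32)·log₂(7/32) + (7/32)·log₂(7/32) + (7/16)·log₂(7/16)]
  = 0.1563 + 0.1563 + 0.2500 + 0.4796 + 0.4796 + 0.5218
  = 2.0436 bits

I(A;B) = H(A) + H(B) - H(A,B)
  = 0.5436 + 1.5000 - 2.0436
  = 0.0000 bits

Distribution 2 (X, Y):
Marginal P(X) (row sums):
  P(X=0) = 5/8 + 0 + 0 = 5/8
  P(X=1) = 0 + 1/8 + 0 = 1/8
  P(X=2) = 0 + 0 + 1/4 = 1/4
Marginal P(Y) (column sums):
  P(Y=0) = 5/8 + 0 + 0 = 5/8
  P(Y=1) = 0 + 1/8 + 0 = 1/8
  P(Y=2) = 0 + 0 + 1/4 = 1/4

H(X) = -[(5/8)·log₂(5/8) + (1/8)·log₂(1/8) + (1/4)·log₂(1/4)]
  = 0.4238 + 0.3750 + 0.5000
  = 1.2988 bits
H(Y) = -[(5/8)·log₂(5/8) + (1/8)·log₂(1/8) + (1/4)·log₂(1/4)]
  = 0.4238 + 0.3750 + 0.5000
  = 1.2988 bits
H(X,Y) = -[(5/8)·log₂(5/8) + (1/8)·log₂(1/8) + (1/4)·log₂(1/4)]
  = 0.4238 + 0.3750 + 0.5000
  = 1.2988 bits

I(X;Y) = H(X) + H(Y) - H(X,Y)
  = 1.2988 + 1.2988 - 1.2988
  = 1.2988 bits

I(X;Y) = 1.2988 bits > I(A;B) = 0.0000 bits, so (X, Y) has the higher mutual information (stronger dependence).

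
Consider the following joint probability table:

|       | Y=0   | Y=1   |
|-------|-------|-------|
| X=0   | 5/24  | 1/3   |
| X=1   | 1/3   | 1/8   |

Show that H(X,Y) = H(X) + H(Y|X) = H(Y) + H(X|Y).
Marginal P(X) (row sums):
  P(X=0) = 5/24 + 1/3 = 13/24
  P(X=1) = 1/3 + 1/8 = 11/24
Marginal P(Y) (column sums):
  P(Y=0) = 5/24 + 1/3 = 13/24
  P(Y=1) = 1/3 + 1/8 = 11/24

Decomposition 1: H(X) + H(Y|X)
H(X) = -[(13/24)·log₂(13/24) + (11/24)·log₂(11/24)]
  = 0.4791 + 0.5159
  = 0.9950 bits
H(Y|X) = -Σ P(X,Y)·log₂ P(Y|X), where P(Y|X) = P(X,Y) / P(X)
  (X=0,Y=0): P(Y|X) = (5/24)/(13/24) = 5/13;  -(5/24)·log₂(5/13) = 0.2872
  (X=0,Y=1): P(Y|X) = (1/3)/(13/24) = 8/13;  -(1/3)·log₂(8/13) = 0.2335
  (X=1,Y=0): P(Y|X) = (1/3)/(11/24) = 8/11;  -(1/3)·log₂(8/11) = 0.1531
  (X=1,Y=1): P(Y|X) = (1/8)/(11/24) = 3/11;  -(1/8)·log₂(3/11) = 0.2343
H(Y|X) = 0.2872 + 0.2335 + 0.1531 + 0.2343
  = 0.9081 bits
H(X) + H(Y|X) = 0.9950 + 0.9081 = 1.9031 bits

Decomposition 2: H(Y) + H(X|Y)
H(Y) = -[(13/24)·log₂(13/24) + (11/24)·log₂(11/24)]
  = 0.4791 + 0.5159
  = 0.9950 bits
H(X|Y) = -Σ P(X,Y)·log₂ P(X|Y), where P(X|Y) = P(X,Y) / P(Y)
  (X=0,Y=0): P(X|Y) = (5/24)/(13/24) = 5/13;  -(5/24)·log₂(5/13) = 0.2872
  (X=0,Y=1): P(X|Y) = (1/3)/(11/24) = 8/11;  -(1/3)·log₂(8/11) = 0.1531
  (X=1,Y=0): P(X|Y) = (1/3)/(13/24) = 8/13;  -(1/3)·log₂(8/13) = 0.2335
  (X=1,Y=1): P(X|Y) = (1/8)/(11/24) = 3/11;  -(1/8)·log₂(3/11) = 0.2343
H(X|Y) = 0.2872 + 0.1531 + 0.2335 + 0.2343
  = 0.9081 bits
H(Y) + H(X|Y) = 0.9950 + 0.9081 = 1.9031 bits

Direct computation of the joint entropy:
H(X,Y) = -[(5/24)·log₂(5/24) + (1/3)·log₂(1/3) + (1/3)·log₂(1/3) + (1/8)·log₂(1/8)]
  = 0.4715 + 0.5283 + 0.5283 + 0.3750
  = 1.9031 bits

All three agree: H(X,Y) = 1.9031 bits ✓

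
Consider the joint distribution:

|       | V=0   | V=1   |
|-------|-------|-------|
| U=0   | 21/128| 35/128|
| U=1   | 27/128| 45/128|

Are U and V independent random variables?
Marginal P(U) (row sums):
  P(U=0) = 21/128 + 35/128 = 7/16
  P(U=1) = 27/128 + 45/128 = 9/16
Marginal P(V) (column sums):
  P(V=0) = 21/128 + 27/128 = 3/8
  P(V=1) = 35/128 + 45/128 = 5/8

U and V are independent iff P(U=i,V=j) = P(U=i)·P(V=j) for every cell.
  P(U=0)·P(V=0) = 7/16 × 3/8 = 21/128 = P(U=0,V=0) ✓
  P(U=0)·P(V=1) = 7/16 × 5/8 = 35/128 = P(U=0,V=1) ✓
  P(U=1)·P(V=0) = 9/16 × 3/8 = 27/128 = P(U=1,V=0) ✓
  P(U=1)·P(V=1) = 9/16 × 5/8 = 45/128 = P(U=1,V=1) ✓

Yes, U and V are independent: every cell factors, so I(U;V) = 0 bits.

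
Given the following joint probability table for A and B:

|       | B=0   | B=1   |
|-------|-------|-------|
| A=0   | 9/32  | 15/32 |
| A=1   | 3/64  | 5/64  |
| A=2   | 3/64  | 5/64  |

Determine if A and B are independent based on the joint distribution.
Marginal P(A) (row sums):
  P(A=0) = 9/32 + 15/32 = 3/4
  P(A=1) = 3/64 + 5/64 = 1/8
  P(A=2) = 3/64 + 5/64 = 1/8
Marginal P(B) (column sums):
  P(B=0) = 9/32 + 3/64 + 3/64 = 3/8
  P(B=1) = 15/32 + 5/64 + 5/64 = 5/8

A and B are independent iff P(A=i,B=j) = P(A=i)·P(B=j) for every cell.
  P(A=0)·P(B=0) = 3/4 × 3/8 = 9/32 = P(A=0,B=0) ✓
  P(A=0)·P(B=1) = 3/4 × 5/8 = 15/32 = P(A=0,B=1) ✓
  P(A=1)·P(B=0) = 1/8 × 3/8 = 3/64 = P(A=1,B=0) ✓
  P(A=1)·P(B=1) = 1/8 × 5/8 = 5/64 = P(A=1,B=1) ✓
  P(A=2)·P(B=0) = 1/8 × 3/8 = 3/64 = P(A=2,B=0) ✓
  P(A=2)·P(B=1) = 1/8 × 5/8 = 5/64 = P(A=2,B=1) ✓

Yes, A and B are independent: every cell factors, so I(A;B) = 0 bits.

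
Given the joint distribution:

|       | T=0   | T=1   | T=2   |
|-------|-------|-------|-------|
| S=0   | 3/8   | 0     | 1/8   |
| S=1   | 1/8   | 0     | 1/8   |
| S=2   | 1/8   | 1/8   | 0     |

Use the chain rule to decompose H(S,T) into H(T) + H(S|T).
By the chain rule: H(S,T) = H(T) + H(S|T)

Marginal P(T) (column sums):
  P(T=0) = 3/8 + 1/8 + 1/8 = 5/8
  P(T=1) = 0 + 0 + 1/8 = 1/8
  P(T=2) = 1/8 + 1/8 + 0 = 1/4
H(T) = -[(5/8)·log₂(5/8) + (1/8)·log₂(1/8) + (1/4)·log₂(1/4)]
  = 0.4238 + 0.3750 + 0.5000
  = 1.2988 bits
H(S|T) = -Σ P(S,T)·log₂ P(S|T), where P(S|T) = P(S,T) / P(T)
  (cells with P(S,T) = 0 contribute 0)
  (S=0,T=0): P(S|T) = (3/8)/(5/8) = 3/5;  -(3/8)·log₂(3/5) = 0.2764
  (S=0,T=2): P(S|T) = (1/8)/(1/4) = 1/2;  -(1/8)·log₂(1/2) = 0.1250
  (S=1,T=0): P(S|T) = (1/8)/(5/8) = 1/5;  -(1/8)·log₂(1/5) = 0.2902
  (S=1,T=2): P(S|T) = (1/8)/(1/4) = 1/2;  -(1/8)·log₂(1/2) = 0.1250
  (S=2,T=0): P(S|T) = (1/8)/(5/8) = 1/5;  -(1/8)·log₂(1/5) = 0.2902
  (S=2,T=1): P(S|T) = (1/8)/(1/8) = 1;  -(1/8)·log₂(1) = 0.0000
H(S|T) = 0.2764 + 0.1250 + 0.2902 + 0.1250 + 0.2902 + 0.0000
  = 1.1068 bits

H(S,T) = H(T) + H(S|T) = 1.2988 + 1.1068 = 2.4056 bits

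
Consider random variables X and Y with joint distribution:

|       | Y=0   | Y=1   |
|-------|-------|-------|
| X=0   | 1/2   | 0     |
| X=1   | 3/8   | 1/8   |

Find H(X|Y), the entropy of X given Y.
Marginal P(Y) (column sums):
  P(Y=0) = 1/2 + 3/8 = 7/8
  P(Y=1) = 0 + 1/8 = 1/8

H(X|Y) = -Σ P(X,Y)·log₂ P(X|Y), where P(X|Y) = P(X,Y) / P(Y)
  (cells with P(X,Y) = 0 contribute 0)
  (X=0,Y=0): P(X|Y) = (1/2)/(7/8) = 4/7;  -(1/2)·log₂(4/7) = 0.4037
  (X=1,Y=0): P(X|Y) = (3/8)/(7/8) = 3/7;  -(3/8)·log₂(3/7) = 0.4584
  (X=1,Y=1): P(X|Y) = (1/8)/(1/8) = 1;  -(1/8)·log₂(1) = 0.0000
H(X|Y) = 0.4037 + 0.4584 + 0.0000
  = 0.8621 bits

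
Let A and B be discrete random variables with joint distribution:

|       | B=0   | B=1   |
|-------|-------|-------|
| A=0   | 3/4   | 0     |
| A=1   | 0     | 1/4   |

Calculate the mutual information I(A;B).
Marginal P(A) (row sums):
  P(A=0) = 3/4 + 0 = 3/4
  P(A=1) = 0 + 1/4 = 1/4
Marginal P(B) (column sums):
  P(B=0) = 3/4 + 0 = 3/4
  P(B=1) = 0 + 1/4 = 1/4

H(A) = -[(3/4)·log₂(3/4) + (1/4)·log₂(1/4)]
  = 0.3113 + 0.5000
  = 0.8113 bits
H(B) = -[(3/4)·log₂(3/4) + (1/4)·log₂(1/4)]
  = 0.3113 + 0.5000
  = 0.8113 bits
H(A,B) = -[(3/4)·log₂(3/4) + (1/4)·log₂(1/4)]
  = 0.3113 + 0.5000
  = 0.8113 bits

I(A;B) = H(A) + H(B) - H(A,B)
  = 0.8113 + 0.8113 - 0.8113
  = 0.8113 bits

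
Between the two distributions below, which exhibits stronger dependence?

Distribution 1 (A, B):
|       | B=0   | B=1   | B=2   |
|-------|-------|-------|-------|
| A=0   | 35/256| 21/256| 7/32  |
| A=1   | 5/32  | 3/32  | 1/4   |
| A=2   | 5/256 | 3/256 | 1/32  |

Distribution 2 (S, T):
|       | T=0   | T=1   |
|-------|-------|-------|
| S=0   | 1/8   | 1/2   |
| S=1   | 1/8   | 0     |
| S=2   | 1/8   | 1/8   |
Distribution 1 (A, B):
Marginal P(A) (row sums):
  P(A=0) = 35/256 + 21/256 + 7/32 = 7/16
  P(A=1) = 5/32 + 3/32 + 1/4 = 1/2
  P(A=2) = 5/256 + 3/256 + 1/32 = 1/16
Marginal P(B) (column sums):
  P(B=0) = 35/256 + 5/32 + 5/256 = 5/16
  P(B=1) = 21/256 + 3/32 + 3/256 = 3/16
  P(B=2) = 7/32 + 1/4 + 1/32 = 1/2

H(A) = -[(7/16)·log₂(7/16) + (1/2)·log₂(1/2) + (1/16)·log₂(1/16)]
  = 0.5218 + 0.5000 + 0.2500
  = 1.2718 bits
H(B) = -[(5/16)·log₂(5/16) + (3/16)·log₂(3/16) + (1/2)·log₂(1/2)]
  = 0.5244 + 0.4528 + 0.5000
  = 1.4772 bits
H(A,B) = -[(35/256)·log₂(35/256) + (21/256)·log₂(21/256) + (7/32)·log₂(7/32) + (5/32)·log₂(5/32) + (3/32)·log₂(3/32) + (1/4)·log₂(1/4) + (5/256)·log₂(5/256) + (3/256)·log₂(3/256) + (1/32)·log₂(1/32)]
  = 0.3925 + 0.2959 + 0.4796 + 0.4184 + 0.3202 + 0.5000 + 0.1109 + 0.0752 + 0.1563
  = 2.7490 bits

I(A;B) = H(A) + H(B) - H(A,B)
  = 1.2718 + 1.4772 - 2.7490
  = 0.0000 bits

Distribution 2 (S, T):
Marginal P(S) (row sums):
  P(S=0) = 1/8 + 1/2 = 5/8
  P(S=1) = 1/8 + 0 = 1/8
  P(S=2) = 1/8 + 1/8 = 1/4
Marginal P(T) (column sums):
  P(T=0) = 1/8 + 1/8 + 1/8 = 3/8
  P(T=1) = 1/2 + 0 + 1/8 = 5/8

H(S) = -[(5/8)·log₂(5/8) + (1/8)·log₂(1/8) + (1/4)·log₂(1/4)]
  = 0.4238 + 0.3750 + 0.5000
  = 1.2988 bits
H(T) = -[(3/8)·log₂(3/8) + (5/8)·log₂(5/8)]
  = 0.5306 + 0.4238
  = 0.9544 bits
H(S,T) = -[(1/8)·log₂(1/8) + (1/2)·log₂(1/2) + (1/8)·log₂(1/8) + (1/8)·log₂(1/8) + (1/8)·log₂(1/8)]
  = 0.3750 + 0.5000 + 0.3750 + 0.3750 + 0.3750
  = 2.0000 bits

I(S;T) = H(S) + H(T) - H(S,T)
  = 1.2988 + 0.9544 - 2.0000
  = 0.2532 bits

I(S;T) = 0.2532 bits > I(A;B) = 0.0000 bits, so (S, T) has the higher mutual information (stronger dependence).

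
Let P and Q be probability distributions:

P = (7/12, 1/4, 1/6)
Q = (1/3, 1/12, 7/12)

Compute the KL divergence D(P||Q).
D(P||Q) = Σ P(i) log₂(P(i)/Q(i))
  i=0: (7/12) × log₂((7/12)/(1/3)) = (7/12) × log₂(7/4) = 0.4710
  i=1: (1/4) × log₂((1/4)/(1/12)) = (1/4) × log₂(3) = 0.3962
  i=2: (1/6) × log₂((1/6)/(7/12)) = (1/6) × log₂(2/7) = -0.3012
D(P||Q) = 0.4710 + 0.3962 - 0.3012
  = 0.5660 bits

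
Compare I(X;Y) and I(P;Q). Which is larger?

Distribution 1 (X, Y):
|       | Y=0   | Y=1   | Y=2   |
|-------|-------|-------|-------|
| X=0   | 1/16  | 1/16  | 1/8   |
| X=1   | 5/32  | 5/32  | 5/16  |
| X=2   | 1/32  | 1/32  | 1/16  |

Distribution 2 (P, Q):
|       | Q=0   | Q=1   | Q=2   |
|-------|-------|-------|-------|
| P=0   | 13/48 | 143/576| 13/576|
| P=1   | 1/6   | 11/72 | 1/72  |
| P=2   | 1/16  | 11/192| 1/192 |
Distribution 1 (X, Y):
Marginal P(X) (row sums):
  P(X=0) = 1/16 + 1/16 + 1/8 = 1/4
  P(X=1) = 5/32 + 5/32 + 5/16 = 5/8
  P(X=2) = 1/32 + 1/32 + 1/16 = 1/8
Marginal P(Y) (column sums):
  P(Y=0) = 1/16 + 5/32 + 1/32 = 1/4
  P(Y=1) = 1/16 + 5/32 + 1/32 = 1/4
  P(Y=2) = 1/8 + 5/16 + 1/16 = 1/2

H(X) = -[(1/4)·log₂(1/4) + (5/8)·log₂(5/8) + (1/8)·log₂(1/8)]
  = 0.5000 + 0.4238 + 0.3750
  = 1.2988 bits
H(Y) = -[(1/4)·log₂(1/4) + (1/4)·log₂(1/4) + (1/2)·log₂(1/2)]
  = 0.5000 + 0.5000 + 0.5000
  = 1.5000 bits
H(X,Y) = -[(1/16)·log₂(1/16) + (1/16)·log₂(1/16) + (1/8)·log₂(1/8) + (5/32)·log₂(5/32) + (5/32)·log₂(5/32) + (5/16)·log₂(5/16) + (1/32)·log₂(1/32) + (1/32)·log₂(1/32) + (1/16)·log₂(1/16)]
  = 0.2500 + 0.2500 + 0.3750 + 0.4184 + 0.4184 + 0.5244 + 0.1563 + 0.1563 + 0.2500
  = 2.7988 bits

I(X;Y) = H(X) + H(Y) - H(X,Y)
  = 1.2988 + 1.5000 - 2.7988
  = 0.0000 bits

Distribution 2 (P, Q):
Marginal P(P) (row sums):
  P(P=0) = 13/48 + 143/576 + 13/576 = 13/24
  P(P=1) = 1/6 + 11/72 + 1/72 = 1/3
  P(P=2) = 1/16 + 11/192 + 1/192 = 1/8
Marginal P(Q) (column sums):
  P(Q=0) = 13/48 + 1/6 + 1/16 = 1/2
  P(Q=1) = 143/576 + 11/72 + 11/192 = 11/24
  P(Q=2) = 13/576 + 1/72 + 1/192 = 1/24

H(P) = -[(13/24)·log₂(13/24) + (1/3)·log₂(1/3) + (1/8)·log₂(1/8)]
  = 0.4791 + 0.5283 + 0.3750
  = 1.3824 bits
H(Q) = -[(1/2)·log₂(1/2) + (11/24)·log₂(11/24) + (1/24)·log₂(1/24)]
  = 0.5000 + 0.5159 + 0.1910
  = 1.2069 bits
H(P,Q) = -[(13/48)·log₂(13/48) + (143/576)·log₂(143/576) + (13/576)·log₂(13/576) + (1/6)·log₂(1/6) + (11/72)·log₂(11/72) + (1/72)·log₂(1/72) + (1/16)·log₂(1/16) + (11/192)·log₂(11/192) + (1/192)·log₂(1/192)]
  = 0.5104 + 0.4990 + 0.1234 + 0.4308 + 0.4141 + 0.0857 + 0.2500 + 0.2364 + 0.0395
  = 2.5893 bits

I(P;Q) = H(P) + H(Q) - H(P,Q)
  = 1.3824 + 1.2069 - 2.5893
  = 0.0000 bits

Both joint tables factor as the product of their marginals, so I(X;Y) = I(P;Q) = 0 bits: neither is larger (both pairs are independent).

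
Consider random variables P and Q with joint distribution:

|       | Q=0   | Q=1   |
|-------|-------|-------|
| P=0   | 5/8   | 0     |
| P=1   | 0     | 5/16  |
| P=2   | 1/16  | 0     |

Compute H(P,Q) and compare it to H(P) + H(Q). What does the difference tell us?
Marginal P(P) (row sums):
  P(P=0) = 5/8 + 0 = 5/8
  P(P=1) = 0 + 5/16 = 5/16
  P(P=2) = 1/16 + 0 = 1/16
Marginal P(Q) (column sums):
  P(Q=0) = 5/8 + 0 + 1/16 = 11/16
  P(Q=1) = 0 + 5/16 + 0 = 5/16

H(P,Q) = -[(5/8)·log₂(5/8) + (5/16)·log₂(5/16) + (1/16)·log₂(1/16)]
  = 0.4238 + 0.5244 + 0.2500
  = 1.1982 bits
H(P) = -[(5/8)·log₂(5/8) + (5/16)·log₂(5/16) + (1/16)·log₂(1/16)]
  = 0.4238 + 0.5244 + 0.2500
  = 1.1982 bits
H(Q) = -[(11/16)·log₂(11/16) + (5/16)·log₂(5/16)]
  = 0.3716 + 0.5244
  = 0.8960 bits

H(P) + H(Q) = 1.1982 + 0.8960 = 2.0942 bits
Difference: H(P) + H(Q) - H(P,Q) = 2.0942 - 1.1982 = 0.8960 bits = I(P;Q)

The difference is the mutual information; it is positive here, so P and Q are dependent (knowing one reduces uncertainty about the other by 0.8960 bits).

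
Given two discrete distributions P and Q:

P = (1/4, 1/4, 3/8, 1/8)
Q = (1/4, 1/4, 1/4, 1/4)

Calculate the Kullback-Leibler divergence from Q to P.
D(P||Q) = Σ P(i) log₂(P(i)/Q(i))
  i=0: (1/4) × log₂((1/4)/(1/4)) = (1/4) × log₂(1) = 0.0000
  i=1: (1/4) × log₂((1/4)/(1/4)) = (1/4) × log₂(1) = 0.0000
  i=2: (3/8) × log₂((3/8)/(1/4)) = (3/8) × log₂(3/2) = 0.2194
  i=3: (1/8) × log₂((1/8)/(1/4)) = (1/8) × log₂(1/2) = -0.1250
D(P||Q) = 0.0000 + 0.0000 + 0.2194 - 0.1250
  = 0.0944 bits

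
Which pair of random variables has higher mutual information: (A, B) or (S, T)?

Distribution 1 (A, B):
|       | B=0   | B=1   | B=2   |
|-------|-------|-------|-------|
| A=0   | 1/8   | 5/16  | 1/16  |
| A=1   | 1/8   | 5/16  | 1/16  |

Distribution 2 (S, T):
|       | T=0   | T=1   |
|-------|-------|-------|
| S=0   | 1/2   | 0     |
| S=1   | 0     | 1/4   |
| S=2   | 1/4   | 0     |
Distribution 1 (A, B):
Marginal P(A) (row sums):
  P(A=0) = 1/8 + 5/16 + 1/16 = 1/2
  P(A=1) = 1/8 + 5/16 + 1/16 = 1/2
Marginal P(B) (column sums):
  P(B=0) = 1/8 + 1/8 = 1/4
  P(B=1) = 5/16 + 5/16 = 5/8
  P(B=2) = 1/16 + 1/16 = 1/8

H(A) = -[(1/2)·log₂(1/2) + (1/2)·log₂(1/2)]
  = 0.5000 + 0.5000
  = 1.0000 bits
H(B) = -[(1/4)·log₂(1/4) + (5/8)·log₂(5/8) + (1/8)·log₂(1/8)]
  = 0.5000 + 0.4238 + 0.3750
  = 1.2988 bits
H(A,B) = -[(1/8)·log₂(1/8) + (5/16)·log₂(5/16) + (1/16)·log₂(1/16) + (1/8)·log₂(1/8) + (5/16)·log₂(5/16) + (1/16)·log₂(1/16)]
  = 0.3750 + 0.5244 + 0.2500 + 0.3750 + 0.5244 + 0.2500
  = 2.2988 bits

I(A;B) = H(A) + H(B) - H(A,B)
  = 1.0000 + 1.2988 - 2.2988
  = 0.0000 bits

Distribution 2 (S, T):
Marginal P(S) (row sums):
  P(S=0) = 1/2 + 0 = 1/2
  P(S=1) = 0 + 1/4 = 1/4
  P(S=2) = 1/4 + 0 = 1/4
Marginal P(T) (column sums):
  P(T=0) = 1/2 + 0 + 1/4 = 3/4
  P(T=1) = 0 + 1/4 + 0 = 1/4

H(S) = -[(1/2)·log₂(1/2) + (1/4)·log₂(1/4) + (1/4)·log₂(1/4)]
  = 0.5000 + 0.5000 + 0.5000
  = 1.5000 bits
H(T) = -[(3/4)·log₂(3/4) + (1/4)·log₂(1/4)]
  = 0.3113 + 0.5000
  = 0.8113 bits
H(S,T) = -[(1/2)·log₂(1/2) + (1/4)·log₂(1/4) + (1/4)·log₂(1/4)]
  = 0.5000 + 0.5000 + 0.5000
  = 1.5000 bits

I(S;T) = H(S) + H(T) - H(S,T)
  = 1.5000 + 0.8113 - 1.5000
  = 0.8113 bits

I(S;T) = 0.8113 bits > I(A;B) = 0.0000 bits, so (S, T) has the higher mutual information (stronger dependence).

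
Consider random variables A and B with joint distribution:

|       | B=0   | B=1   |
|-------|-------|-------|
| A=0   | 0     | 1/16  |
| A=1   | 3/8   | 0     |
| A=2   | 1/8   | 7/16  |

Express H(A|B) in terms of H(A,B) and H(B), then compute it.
H(A|B) = H(A,B) - H(B)

Marginal P(B) (column sums):
  P(B=0) = 0 + 3/8 + 1/8 = 1/2
  P(B=1) = 1/16 + 0 + 7/16 = 1/2

H(A,B) = -[(1/16)·log₂(1/16) + (3/8)·log₂(3/8) + (1/8)·log₂(1/8) + (7/16)·log₂(7/16)]
  = 0.2500 + 0.5306 + 0.3750 + 0.5218
  = 1.6774 bits
H(B) = -[(1/2)·log₂(1/2) + (1/2)·log₂(1/2)]
  = 0.5000 + 0.5000
  = 1.0000 bits

H(A|B) = 1.6774 - 1.0000 = 0.6774 bits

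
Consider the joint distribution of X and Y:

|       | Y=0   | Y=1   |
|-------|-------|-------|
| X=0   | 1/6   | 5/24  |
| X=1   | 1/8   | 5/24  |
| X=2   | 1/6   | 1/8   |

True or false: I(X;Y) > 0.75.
Marginal P(X) (row sums):
  P(X=0) = 1/6 + 5/24 = 3/8
  P(X=1) = 1/8 + 5/24 = 1/3
  P(X=2) = 1/6 + 1/8 = 7/24
Marginal P(Y) (column sums):
  P(Y=0) = 1/6 + 1/8 + 1/6 = 11/24
  P(Y=1) = 5/24 + 5/24 + 1/8 = 13/24

H(X) = -[(3/8)·log₂(3/8) + (1/3)·log₂(1/3) + (7/24)·log₂(7/24)]
  = 0.5306 + 0.5283 + 0.5185
  = 1.5774 bits
H(Y) = -[(11/24)·log₂(11/24) + (13/24)·log₂(13/24)]
  = 0.5159 + 0.4791
  = 0.9950 bits
H(X,Y) = -[(1/6)·log₂(1/6) + (5/24)·log₂(5/24) + (1/8)·log₂(1/8) + (5/24)·log₂(5/24) + (1/6)·log₂(1/6) + (1/8)·log₂(1/8)]
  = 0.4308 + 0.4715 + 0.3750 + 0.4715 + 0.4308 + 0.3750
  = 2.5546 bits

I(X;Y) = H(X) + H(Y) - H(X,Y)
  = 1.5774 + 0.9950 - 2.5546
  = 0.0178 bits

False. I(X;Y) = 0.0178 bits, which is ≤ 0.75 bits.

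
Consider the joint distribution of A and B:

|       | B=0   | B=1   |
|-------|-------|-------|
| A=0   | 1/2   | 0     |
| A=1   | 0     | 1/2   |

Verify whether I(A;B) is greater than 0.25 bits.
Marginal P(A) (row sums):
  P(A=0) = 1/2 + 0 = 1/2
  P(A=1) = 0 + 1/2 = 1/2
Marginal P(B) (column sums):
  P(B=0) = 1/2 + 0 = 1/2
  P(B=1) = 0 + 1/2 = 1/2

H(A) = -[(1/2)·log₂(1/2) + (1/2)·log₂(1/2)]
  = 0.5000 + 0.5000
  = 1.0000 bits
H(B) = -[(1/2)·log₂(1/2) + (1/2)·log₂(1/2)]
  = 0.5000 + 0.5000
  = 1.0000 bits
H(A,B) = -[(1/2)·log₂(1/2) + (1/2)·log₂(1/2)]
  = 0.5000 + 0.5000
  = 1.0000 bits

I(A;B) = H(A) + H(B) - H(A,B)
  = 1.0000 + 1.0000 - 1.0000
  = 1.0000 bits

Yes. I(A;B) = 1.0000 bits, which is > 0.25 bits.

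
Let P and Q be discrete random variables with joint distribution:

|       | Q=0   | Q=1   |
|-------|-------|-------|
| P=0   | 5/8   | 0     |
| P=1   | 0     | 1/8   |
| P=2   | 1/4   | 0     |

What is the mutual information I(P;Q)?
Marginal P(P) (row sums):
  P(P=0) = 5/8 + 0 = 5/8
  P(P=1) = 0 + 1/8 = 1/8
  P(P=2) = 1/4 + 0 = 1/4
Marginal P(Q) (column sums):
  P(Q=0) = 5/8 + 0 + 1/4 = 7/8
  P(Q=1) = 0 + 1/8 + 0 = 1/8

H(P) = -[(5/8)·log₂(5/8) + (1/8)·log₂(1/8) + (1/4)·log₂(1/4)]
  = 0.4238 + 0.3750 + 0.5000
  = 1.2988 bits
H(Q) = -[(7/8)·log₂(7/8) + (1/8)·log₂(1/8)]
  = 0.1686 + 0.3750
  = 0.5436 bits
H(P,Q) = -[(5/8)·log₂(5/8) + (1/8)·log₂(1/8) + (1/4)·log₂(1/4)]
  = 0.4238 + 0.3750 + 0.5000
  = 1.2988 bits

I(P;Q) = H(P) + H(Q) - H(P,Q)
  = 1.2988 + 0.5436 - 1.2988
  = 0.5436 bits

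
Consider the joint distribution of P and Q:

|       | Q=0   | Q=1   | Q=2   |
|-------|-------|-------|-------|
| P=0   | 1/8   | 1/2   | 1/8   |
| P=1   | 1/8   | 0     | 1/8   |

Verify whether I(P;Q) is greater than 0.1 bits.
Marginal P(P) (row sums):
  P(P=0) = 1/8 + 1/2 + 1/8 = 3/4
  P(P=1) = 1/8 + 0 + 1/8 = 1/4
Marginal P(Q) (column sums):
  P(Q=0) = 1/8 + 1/8 = 1/4
  P(Q=1) = 1/2 + 0 = 1/2
  P(Q=2) = 1/8 + 1/8 = 1/4

H(P) = -[(3/4)·log₂(3/4) + (1/4)·log₂(1/4)]
  = 0.3113 + 0.5000
  = 0.8113 bits
H(Q) = -[(1/4)·log₂(1/4) + (1/2)·log₂(1/2) + (1/4)·log₂(1/4)]
  = 0.5000 + 0.5000 + 0.5000
  = 1.5000 bits
H(P,Q) = -[(1/8)·log₂(1/8) + (1/2)·log₂(1/2) + (1/8)·log₂(1/8) + (1/8)·log₂(1/8) + (1/8)·log₂(1/8)]
  = 0.3750 + 0.5000 + 0.3750 + 0.3750 + 0.3750
  = 2.0000 bits

I(P;Q) = H(P) + H(Q) - H(P,Q)
  = 0.8113 + 1.5000 - 2.0000
  = 0.3113 bits

Yes. I(P;Q) = 0.3113 bits, which is > 0.1 bits.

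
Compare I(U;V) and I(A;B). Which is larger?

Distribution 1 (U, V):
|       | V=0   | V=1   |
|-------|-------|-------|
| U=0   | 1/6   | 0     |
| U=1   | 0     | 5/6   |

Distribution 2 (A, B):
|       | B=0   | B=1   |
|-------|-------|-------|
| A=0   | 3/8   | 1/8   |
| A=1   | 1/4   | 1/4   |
Distribution 1 (U, V):
Marginal P(U) (row sums):
  P(U=0) = 1/6 + 0 = 1/6
  P(U=1) = 0 + 5/6 = 5/6
Marginal P(V) (column sums):
  P(V=0) = 1/6 + 0 = 1/6
  P(V=1) = 0 + 5/6 = 5/6

H(U) = -[(1/6)·log₂(1/6) + (5/6)·log₂(5/6)]
  = 0.4308 + 0.2192
  = 0.6500 bits
H(V) = -[(1/6)·log₂(1/6) + (5/6)·log₂(5/6)]
  = 0.4308 + 0.2192
  = 0.6500 bits
H(U,V) = -[(1/6)·log₂(1/6) + (5/6)·log₂(5/6)]
  = 0.4308 + 0.2192
  = 0.6500 bits

I(U;V) = H(U) + H(V) - H(U,V)
  = 0.6500 + 0.6500 - 0.6500
  = 0.6500 bits

Distribution 2 (A, B):
Marginal P(A) (row sums):
  P(A=0) = 3/8 + 1/8 = 1/2
  P(A=1) = 1/4 + 1/4 = 1/2
Marginal P(B) (column sums):
  P(B=0) = 3/8 + 1/4 = 5/8
  P(B=1) = 1/8 + 1/4 = 3/8

H(A) = -[(1/2)·log₂(1/2) + (1/2)·log₂(1/2)]
  = 0.5000 + 0.5000
  = 1.0000 bits
H(B) = -[(5/8)·log₂(5/8) + (3/8)·log₂(3/8)]
  = 0.4238 + 0.5306
  = 0.9544 bits
H(A,B) = -[(3/8)·log₂(3/8) + (1/8)·log₂(1/8) + (1/4)·log₂(1/4) + (1/4)·log₂(1/4)]
  = 0.5306 + 0.3750 + 0.5000 + 0.5000
  = 1.9056 bits

I(A;B) = H(A) + H(B) - H(A,B)
  = 1.0000 + 0.9544 - 1.9056
  = 0.0488 bits

I(U;V) = 0.6500 bits > I(A;B) = 0.0488 bits, so (U, V) has the higher mutual information (stronger dependence).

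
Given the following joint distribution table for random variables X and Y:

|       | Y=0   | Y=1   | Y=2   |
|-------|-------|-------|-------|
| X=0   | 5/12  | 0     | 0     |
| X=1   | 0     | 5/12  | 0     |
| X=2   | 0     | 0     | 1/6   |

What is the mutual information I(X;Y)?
Marginal P(X) (row sums):
  P(X=0) = 5/12 + 0 + 0 = 5/12
  P(X=1) = 0 + 5/12 + 0 = 5/12
  P(X=2) = 0 + 0 + 1/6 = 1/6
Marginal P(Y) (column sums):
  P(Y=0) = 5/12 + 0 + 0 = 5/12
  P(Y=1) = 0 + 5/12 + 0 = 5/12
  P(Y=2) = 0 + 0 + 1/6 = 1/6

H(X) = -[(5/12)·log₂(5/12) + (5/12)·log₂(5/12) + (1/6)·log₂(1/6)]
  = 0.5263 + 0.5263 + 0.4308
  = 1.4834 bits
H(Y) = -[(5/12)·log₂(5/12) + (5/12)·log₂(5/12) + (1/6)·log₂(1/6)]
  = 0.5263 + 0.5263 + 0.4308
  = 1.4834 bits
H(X,Y) = -[(5/12)·log₂(5/12) + (5/12)·log₂(5/12) + (1/6)·log₂(1/6)]
  = 0.5263 + 0.5263 + 0.4308
  = 1.4834 bits

I(X;Y) = H(X) + H(Y) - H(X,Y)
  = 1.4834 + 1.4834 - 1.4834
  = 1.4834 bits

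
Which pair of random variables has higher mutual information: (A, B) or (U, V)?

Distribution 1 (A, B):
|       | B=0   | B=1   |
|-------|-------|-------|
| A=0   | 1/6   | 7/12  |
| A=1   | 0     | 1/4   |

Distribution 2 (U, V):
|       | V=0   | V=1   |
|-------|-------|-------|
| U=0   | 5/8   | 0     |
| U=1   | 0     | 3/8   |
Distribution 1 (A, B):
Marginal P(A) (row sums):
  P(A=0) = 1/6 + 7/12 = 3/4
  P(A=1) = 0 + 1/4 = 1/4
Marginal P(B) (column sums):
  P(B=0) = 1/6 + 0 = 1/6
  P(B=1) = 7/12 + 1/4 = 5/6

H(A) = -[(3/4)·log₂(3/4) + (1/4)·log₂(1/4)]
  = 0.3113 + 0.5000
  = 0.8113 bits
H(B) = -[(1/6)·log₂(1/6) + (5/6)·log₂(5/6)]
  = 0.4308 + 0.2192
  = 0.6500 bits
H(A,B) = -[(1/6)·log₂(1/6) + (7/12)·log₂(7/12) + (1/4)·log₂(1/4)]
  = 0.4308 + 0.4536 + 0.5000
  = 1.3844 bits

I(A;B) = H(A) + H(B) - H(A,B)
  = 0.8113 + 0.6500 - 1.3844
  = 0.0769 bits

Distribution 2 (U, V):
Marginal P(U) (row sums):
  P(U=0) = 5/8 + 0 = 5/8
  P(U=1) = 0 + 3/8 = 3/8
Marginal P(V) (column sums):
  P(V=0) = 5/8 + 0 = 5/8
  P(V=1) = 0 + 3/8 = 3/8

H(U) = -[(5/8)·log₂(5/8) + (3/8)·log₂(3/8)]
  = 0.4238 + 0.5306
  = 0.9544 bits
H(V) = -[(5/8)·log₂(5/8) + (3/8)·log₂(3/8)]
  = 0.4238 + 0.5306
  = 0.9544 bits
H(U,V) = -[(5/8)·log₂(5/8) + (3/8)·log₂(3/8)]
  = 0.4238 + 0.5306
  = 0.9544 bits

I(U;V) = H(U) + H(V) - H(U,V)
  = 0.9544 + 0.9544 - 0.9544
  = 0.9544 bits

I(U;V) = 0.9544 bits > I(A;B) = 0.0769 bits, so (U, V) has the higher mutual information (stronger dependence).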